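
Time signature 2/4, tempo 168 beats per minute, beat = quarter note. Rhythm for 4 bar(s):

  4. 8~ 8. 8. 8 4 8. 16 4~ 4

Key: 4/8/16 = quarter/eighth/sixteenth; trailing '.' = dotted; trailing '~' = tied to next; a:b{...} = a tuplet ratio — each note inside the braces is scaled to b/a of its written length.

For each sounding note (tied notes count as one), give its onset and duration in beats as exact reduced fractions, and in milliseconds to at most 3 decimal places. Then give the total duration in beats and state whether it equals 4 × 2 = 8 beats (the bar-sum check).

1) 0.0ms=0b +535.714ms=3/2b
2) 535.714ms=3/2b +446.429ms=5/4b
3) 982.143ms=11/4b +267.857ms=3/4b
4) 1250.0ms=7/2b +178.571ms=1/2b
5) 1428.571ms=4b +357.143ms=1b
6) 1785.714ms=5b +267.857ms=3/4b
7) 2053.571ms=23/4b +89.286ms=1/4b
8) 2142.857ms=6b +714.286ms=2b
Σ=8b of 8 (168bpm 2/4) — PASS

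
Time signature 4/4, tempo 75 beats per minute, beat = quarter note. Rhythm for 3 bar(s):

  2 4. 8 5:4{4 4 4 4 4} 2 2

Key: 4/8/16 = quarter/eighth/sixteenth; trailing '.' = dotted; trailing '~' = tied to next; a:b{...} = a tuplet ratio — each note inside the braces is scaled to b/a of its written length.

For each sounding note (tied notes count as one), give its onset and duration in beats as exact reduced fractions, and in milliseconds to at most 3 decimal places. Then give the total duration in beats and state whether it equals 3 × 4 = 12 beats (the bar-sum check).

1) 0.0ms=0b +1600.0ms=2b
2) 1600.0ms=2b +1200.0ms=3/2b
3) 2800.0ms=7/2b +400.0ms=1/2b
4) 3200.0ms=4b +640.0ms=4/5b
5) 3840.0ms=24/5b +640.0ms=4/5b
6) 4480.0ms=28/5b +640.0ms=4/5b
7) 5120.0ms=32/5b +640.0ms=4/5b
8) 5760.0ms=36/5b +640.0ms=4/5b
9) 6400.0ms=8b +1600.0ms=2b
10) 8000.0ms=10b +1600.0ms=2b
Σ=12b of 12 (75bpm 4/4) — PASS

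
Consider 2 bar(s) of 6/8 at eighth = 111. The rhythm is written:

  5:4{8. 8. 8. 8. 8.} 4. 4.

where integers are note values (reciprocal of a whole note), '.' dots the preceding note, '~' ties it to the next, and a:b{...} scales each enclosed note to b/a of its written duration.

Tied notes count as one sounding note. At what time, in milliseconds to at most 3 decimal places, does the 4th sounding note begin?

note 4 onset = 18/5b = 1945.946ms

1. 0.0ms @ 0 + 648.649ms (6/5)
2. 648.649ms @ 6/5 + 648.649ms (6/5)
3. 1297.297ms @ 12/5 + 648.649ms (6/5)
4. 1945.946ms @ 18/5 + 648.649ms (6/5)
5. 2594.595ms @ 24/5 + 648.649ms (6/5)
6. 3243.243ms @ 6 + 1621.622ms (3)
7. 4864.865ms @ 9 + 1621.622ms (3)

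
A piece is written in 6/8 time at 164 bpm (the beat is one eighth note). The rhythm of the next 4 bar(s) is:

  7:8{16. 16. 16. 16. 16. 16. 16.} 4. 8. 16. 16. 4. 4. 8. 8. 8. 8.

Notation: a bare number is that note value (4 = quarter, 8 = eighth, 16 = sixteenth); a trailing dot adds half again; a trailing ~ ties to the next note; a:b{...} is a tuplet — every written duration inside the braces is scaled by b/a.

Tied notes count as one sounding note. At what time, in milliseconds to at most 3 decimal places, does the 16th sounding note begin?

1. 0.0ms @ 0 + 313.589ms (6/7)
2. 313.589ms @ 6/7 + 313.589ms (6/7)
3. 627.178ms @ 12/7 + 313.589ms (6/7)
4. 940.767ms @ 18/7 + 313.589ms (6/7)
5. 1254.355ms @ 24/7 + 313.589ms (6/7)
6. 1567.944ms @ 30/7 + 313.589ms (6/7)
7. 1881.533ms @ 36/7 + 313.589ms (6/7)
8. 2195.122ms @ 6 + 1097.561ms (3)
9. 3292.683ms @ 9 + 548.78ms (3/2)
10. 3841.463ms @ 21/2 + 274.39ms (3/4)
11. 4115.854ms @ 45/4 + 274.39ms (3/4)
12. 4390.244ms @ 12 + 1097.561ms (3)
13. 5487.805ms @ 15 + 1097.561ms (3)
14. 6585.366ms @ 18 + 548.78ms (3/2)
15. 7134.146ms @ 39/2 + 548.78ms (3/2)
16. 7682.927ms @ 21 + 548.78ms (3/2)
17. 8231.707ms @ 45/2 + 548.78ms (3/2)

note 16 onset = 21b = 7682.927ms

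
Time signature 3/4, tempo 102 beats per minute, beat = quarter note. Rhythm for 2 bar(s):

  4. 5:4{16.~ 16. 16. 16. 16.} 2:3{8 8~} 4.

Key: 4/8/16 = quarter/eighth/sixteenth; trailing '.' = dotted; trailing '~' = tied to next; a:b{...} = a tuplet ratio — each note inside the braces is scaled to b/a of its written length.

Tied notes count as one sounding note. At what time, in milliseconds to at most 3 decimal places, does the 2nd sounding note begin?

1. 0.0ms @ 0 + 882.353ms (3/2)
2. 882.353ms @ 3/2 + 352.941ms (3/5)
3. 1235.294ms @ 21/10 + 176.471ms (3/10)
4. 1411.765ms @ 12/5 + 176.471ms (3/10)
5. 1588.235ms @ 27/10 + 176.471ms (3/10)
6. 1764.706ms @ 3 + 441.176ms (3/4)
7. 2205.882ms @ 15/4 + 1323.529ms (9/4)

note 2 onset = 3/2b = 882.353ms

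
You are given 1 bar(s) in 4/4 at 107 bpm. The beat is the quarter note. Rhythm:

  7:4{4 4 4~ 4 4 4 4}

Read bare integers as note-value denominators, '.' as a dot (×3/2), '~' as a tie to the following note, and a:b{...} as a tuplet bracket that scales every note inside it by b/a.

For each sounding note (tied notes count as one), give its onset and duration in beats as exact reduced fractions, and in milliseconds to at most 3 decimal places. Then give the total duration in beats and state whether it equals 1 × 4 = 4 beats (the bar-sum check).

1) 0.0ms=0b +320.427ms=4/7b
2) 320.427ms=4/7b +320.427ms=4/7b
3) 640.854ms=8/7b +640.854ms=8/7b
4) 1281.709ms=16/7b +320.427ms=4/7b
5) 1602.136ms=20/7b +320.427ms=4/7b
6) 1922.563ms=24/7b +320.427ms=4/7b
Σ=4b of 4 (107bpm 4/4) — PASS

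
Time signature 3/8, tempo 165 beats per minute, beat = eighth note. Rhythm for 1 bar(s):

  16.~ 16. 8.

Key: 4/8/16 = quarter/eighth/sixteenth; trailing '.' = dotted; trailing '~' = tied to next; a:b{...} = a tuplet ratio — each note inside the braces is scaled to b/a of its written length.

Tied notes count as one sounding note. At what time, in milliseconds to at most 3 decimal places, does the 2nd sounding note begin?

1. 0.0ms @ 0 + 545.455ms (3/2)
2. 545.455ms @ 3/2 + 545.455ms (3/2)

note 2 onset = 3/2b = 545.455ms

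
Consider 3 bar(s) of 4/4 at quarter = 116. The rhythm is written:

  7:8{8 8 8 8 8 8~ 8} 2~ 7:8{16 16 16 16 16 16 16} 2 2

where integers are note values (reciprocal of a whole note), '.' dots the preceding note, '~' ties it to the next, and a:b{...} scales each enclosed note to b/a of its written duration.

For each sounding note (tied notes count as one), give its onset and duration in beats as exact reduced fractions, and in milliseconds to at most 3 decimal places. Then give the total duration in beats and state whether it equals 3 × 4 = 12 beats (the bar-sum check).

1) 0.0ms=0b +295.567ms=4/7b
2) 295.567ms=4/7b +295.567ms=4/7b
3) 591.133ms=8/7b +295.567ms=4/7b
4) 886.7ms=12/7b +295.567ms=4/7b
5) 1182.266ms=16/7b +295.567ms=4/7b
6) 1477.833ms=20/7b +591.133ms=8/7b
7) 2068.966ms=4b +1182.266ms=16/7b
8) 3251.232ms=44/7b +147.783ms=2/7b
9) 3399.015ms=46/7b +147.783ms=2/7b
10) 3546.798ms=48/7b +147.783ms=2/7b
11) 3694.581ms=50/7b +147.783ms=2/7b
12) 3842.365ms=52/7b +147.783ms=2/7b
13) 3990.148ms=54/7b +147.783ms=2/7b
14) 4137.931ms=8b +1034.483ms=2b
15) 5172.414ms=10b +1034.483ms=2b
Σ=12b of 12 (116bpm 4/4) — PASS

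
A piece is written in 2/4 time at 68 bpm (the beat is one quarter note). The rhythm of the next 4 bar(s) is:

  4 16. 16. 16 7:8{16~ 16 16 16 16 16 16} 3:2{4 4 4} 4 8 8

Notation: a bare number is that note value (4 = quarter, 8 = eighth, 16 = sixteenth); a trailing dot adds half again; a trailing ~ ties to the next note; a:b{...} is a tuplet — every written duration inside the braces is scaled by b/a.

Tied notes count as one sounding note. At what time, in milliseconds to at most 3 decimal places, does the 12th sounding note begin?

1. 0.0ms @ 0 + 882.353ms (1)
2. 882.353ms @ 1 + 330.882ms (3/8)
3. 1213.235ms @ 11/8 + 330.882ms (3/8)
4. 1544.118ms @ 7/4 + 220.588ms (1/4)
5. 1764.706ms @ 2 + 504.202ms (4/7)
6. 2268.908ms @ 18/7 + 252.101ms (2/7)
7. 2521.008ms @ 20/7 + 252.101ms (2/7)
8. 2773.109ms @ 22/7 + 252.101ms (2/7)
9. 3025.21ms @ 24/7 + 252.101ms (2/7)
10. 3277.311ms @ 26/7 + 252.101ms (2/7)
11. 3529.412ms @ 4 + 588.235ms (2/3)
12. 4117.647ms @ 14/3 + 588.235ms (2/3)
13. 4705.882ms @ 16/3 + 588.235ms (2/3)
14. 5294.118ms @ 6 + 882.353ms (1)
15. 6176.471ms @ 7 + 441.176ms (1/2)
16. 6617.647ms @ 15/2 + 441.176ms (1/2)

note 12 onset = 14/3b = 4117.647ms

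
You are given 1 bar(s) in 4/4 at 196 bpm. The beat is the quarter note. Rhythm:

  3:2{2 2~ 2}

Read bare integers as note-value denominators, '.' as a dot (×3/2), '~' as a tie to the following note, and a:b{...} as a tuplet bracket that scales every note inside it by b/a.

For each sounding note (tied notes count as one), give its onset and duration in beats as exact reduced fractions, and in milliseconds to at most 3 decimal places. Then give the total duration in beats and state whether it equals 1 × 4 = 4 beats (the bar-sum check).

1) 0.0ms=0b +408.163ms=4/3b
2) 408.163ms=4/3b +816.327ms=8/3b
Σ=4b of 4 (196bpm 4/4) — PASS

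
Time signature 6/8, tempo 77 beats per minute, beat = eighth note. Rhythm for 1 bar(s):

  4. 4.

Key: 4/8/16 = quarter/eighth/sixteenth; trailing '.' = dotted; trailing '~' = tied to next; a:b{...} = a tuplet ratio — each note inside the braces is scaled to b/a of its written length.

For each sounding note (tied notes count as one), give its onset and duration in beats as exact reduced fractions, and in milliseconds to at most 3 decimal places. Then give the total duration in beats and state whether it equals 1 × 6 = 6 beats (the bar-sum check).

1) 0.0ms=0b +2337.662ms=3b
2) 2337.662ms=3b +2337.662ms=3b
Σ=6b of 6 (77bpm 6/8) — PASS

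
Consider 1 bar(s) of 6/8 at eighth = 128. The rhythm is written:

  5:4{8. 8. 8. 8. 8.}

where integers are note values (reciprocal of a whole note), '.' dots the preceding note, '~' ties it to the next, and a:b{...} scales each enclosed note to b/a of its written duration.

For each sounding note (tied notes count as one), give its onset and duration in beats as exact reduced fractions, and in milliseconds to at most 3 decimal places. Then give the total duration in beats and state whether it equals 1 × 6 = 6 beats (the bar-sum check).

1) 0.0ms=0b +562.5ms=6/5b
2) 562.5ms=6/5b +562.5ms=6/5b
3) 1125.0ms=12/5b +562.5ms=6/5b
4) 1687.5ms=18/5b +562.5ms=6/5b
5) 2250.0ms=24/5b +562.5ms=6/5b
Σ=6b of 6 (128bpm 6/8) — PASS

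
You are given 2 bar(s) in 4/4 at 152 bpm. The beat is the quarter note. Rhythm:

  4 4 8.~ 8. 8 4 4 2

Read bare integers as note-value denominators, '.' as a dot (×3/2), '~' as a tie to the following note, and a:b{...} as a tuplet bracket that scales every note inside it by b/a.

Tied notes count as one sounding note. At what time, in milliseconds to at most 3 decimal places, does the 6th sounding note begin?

1. 0.0ms @ 0 + 394.737ms (1)
2. 394.737ms @ 1 + 394.737ms (1)
3. 789.474ms @ 2 + 592.105ms (3/2)
4. 1381.579ms @ 7/2 + 197.368ms (1/2)
5. 1578.947ms @ 4 + 394.737ms (1)
6. 1973.684ms @ 5 + 394.737ms (1)
7. 2368.421ms @ 6 + 789.474ms (2)

note 6 onset = 5b = 1973.684ms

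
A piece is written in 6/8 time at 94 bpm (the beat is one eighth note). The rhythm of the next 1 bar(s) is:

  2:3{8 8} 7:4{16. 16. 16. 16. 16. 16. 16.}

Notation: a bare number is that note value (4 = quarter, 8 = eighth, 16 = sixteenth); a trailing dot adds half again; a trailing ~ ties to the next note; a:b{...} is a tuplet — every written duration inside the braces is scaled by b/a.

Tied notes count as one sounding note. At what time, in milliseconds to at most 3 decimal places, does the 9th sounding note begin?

1. 0.0ms @ 0 + 957.447ms (3/2)
2. 957.447ms @ 3/2 + 957.447ms (3/2)
3. 1914.894ms @ 3 + 273.556ms (3/7)
4. 2188.45ms @ 24/7 + 273.556ms (3/7)
5. 2462.006ms @ 27/7 + 273.556ms (3/7)
6. 2735.562ms @ 30/7 + 273.556ms (3/7)
7. 3009.119ms @ 33/7 + 273.556ms (3/7)
8. 3282.675ms @ 36/7 + 273.556ms (3/7)
9. 3556.231ms @ 39/7 + 273.556ms (3/7)

note 9 onset = 39/7b = 3556.231ms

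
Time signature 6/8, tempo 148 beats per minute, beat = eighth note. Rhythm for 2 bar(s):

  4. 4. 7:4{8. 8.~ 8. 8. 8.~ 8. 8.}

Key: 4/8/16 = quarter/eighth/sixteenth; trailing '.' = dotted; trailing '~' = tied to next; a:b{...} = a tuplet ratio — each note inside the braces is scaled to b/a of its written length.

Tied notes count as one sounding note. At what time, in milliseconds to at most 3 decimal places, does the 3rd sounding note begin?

note 3 onset = 6b = 2432.432ms

1. 0.0ms @ 0 + 1216.216ms (3)
2. 1216.216ms @ 3 + 1216.216ms (3)
3. 2432.432ms @ 6 + 347.49ms (6/7)
4. 2779.923ms @ 48/7 + 694.981ms (12/7)
5. 3474.903ms @ 60/7 + 347.49ms (6/7)
6. 3822.394ms @ 66/7 + 694.981ms (12/7)
7. 4517.375ms @ 78/7 + 347.49ms (6/7)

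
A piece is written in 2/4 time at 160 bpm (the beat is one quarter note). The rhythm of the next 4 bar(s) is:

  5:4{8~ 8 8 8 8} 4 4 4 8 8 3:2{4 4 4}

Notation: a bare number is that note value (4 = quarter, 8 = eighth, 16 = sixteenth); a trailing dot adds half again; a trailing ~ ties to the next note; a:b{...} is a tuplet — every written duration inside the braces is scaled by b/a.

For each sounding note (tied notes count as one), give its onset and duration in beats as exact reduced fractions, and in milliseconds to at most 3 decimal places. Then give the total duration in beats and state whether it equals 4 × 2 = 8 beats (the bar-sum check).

1) 0.0ms=0b +300.0ms=4/5b
2) 300.0ms=4/5b +150.0ms=2/5b
3) 450.0ms=6/5b +150.0ms=2/5b
4) 600.0ms=8/5b +150.0ms=2/5b
5) 750.0ms=2b +375.0ms=1b
6) 1125.0ms=3b +375.0ms=1b
7) 1500.0ms=4b +375.0ms=1b
8) 1875.0ms=5b +187.5ms=1/2b
9) 2062.5ms=11/2b +187.5ms=1/2b
10) 2250.0ms=6b +250.0ms=2/3b
11) 2500.0ms=20/3b +250.0ms=2/3b
12) 2750.0ms=22/3b +250.0ms=2/3b
Σ=8b of 8 (160bpm 2/4) — PASS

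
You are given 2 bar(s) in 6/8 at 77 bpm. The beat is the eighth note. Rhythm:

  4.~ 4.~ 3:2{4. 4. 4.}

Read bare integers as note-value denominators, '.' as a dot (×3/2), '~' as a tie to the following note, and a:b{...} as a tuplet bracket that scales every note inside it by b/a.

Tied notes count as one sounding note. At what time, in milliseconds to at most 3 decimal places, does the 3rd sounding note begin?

1. 0.0ms @ 0 + 6233.766ms (8)
2. 6233.766ms @ 8 + 1558.442ms (2)
3. 7792.208ms @ 10 + 1558.442ms (2)

note 3 onset = 10b = 7792.208ms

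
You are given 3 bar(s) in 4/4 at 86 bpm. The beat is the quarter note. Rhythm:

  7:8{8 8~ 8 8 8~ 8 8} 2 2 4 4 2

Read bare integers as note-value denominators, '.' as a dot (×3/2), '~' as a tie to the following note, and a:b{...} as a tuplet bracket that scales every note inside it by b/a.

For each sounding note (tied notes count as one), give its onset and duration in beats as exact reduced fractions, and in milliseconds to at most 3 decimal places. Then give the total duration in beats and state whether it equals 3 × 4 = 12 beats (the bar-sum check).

1) 0.0ms=0b +398.671ms=4/7b
2) 398.671ms=4/7b +797.342ms=8/7b
3) 1196.013ms=12/7b +398.671ms=4/7b
4) 1594.684ms=16/7b +797.342ms=8/7b
5) 2392.027ms=24/7b +398.671ms=4/7b
6) 2790.698ms=4b +1395.349ms=2b
7) 4186.047ms=6b +1395.349ms=2b
8) 5581.395ms=8b +697.674ms=1b
9) 6279.07ms=9b +697.674ms=1b
10) 6976.744ms=10b +1395.349ms=2b
Σ=12b of 12 (86bpm 4/4) — PASS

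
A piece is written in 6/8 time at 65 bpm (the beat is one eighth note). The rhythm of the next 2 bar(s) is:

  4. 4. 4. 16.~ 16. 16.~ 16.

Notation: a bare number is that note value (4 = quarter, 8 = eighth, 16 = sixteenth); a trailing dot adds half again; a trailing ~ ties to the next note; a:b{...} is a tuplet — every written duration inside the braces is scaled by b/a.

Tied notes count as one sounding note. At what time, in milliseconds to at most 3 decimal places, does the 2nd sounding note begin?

note 2 onset = 3b = 2769.231ms

1. 0.0ms @ 0 + 2769.231ms (3)
2. 2769.231ms @ 3 + 2769.231ms (3)
3. 5538.462ms @ 6 + 2769.231ms (3)
4. 8307.692ms @ 9 + 1384.615ms (3/2)
5. 9692.308ms @ 21/2 + 1384.615ms (3/2)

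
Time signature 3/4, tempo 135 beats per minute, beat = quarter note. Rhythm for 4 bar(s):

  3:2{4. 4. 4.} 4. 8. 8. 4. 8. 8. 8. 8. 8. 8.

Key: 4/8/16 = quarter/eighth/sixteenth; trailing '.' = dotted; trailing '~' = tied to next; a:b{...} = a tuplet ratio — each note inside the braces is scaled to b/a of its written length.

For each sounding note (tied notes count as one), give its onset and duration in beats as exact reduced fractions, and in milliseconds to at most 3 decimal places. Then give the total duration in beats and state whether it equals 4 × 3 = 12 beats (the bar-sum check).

1) 0.0ms=0b +444.444ms=1b
2) 444.444ms=1b +444.444ms=1b
3) 888.889ms=2b +444.444ms=1b
4) 1333.333ms=3b +666.667ms=3/2b
5) 2000.0ms=9/2b +333.333ms=3/4b
6) 2333.333ms=21/4b +333.333ms=3/4b
7) 2666.667ms=6b +666.667ms=3/2b
8) 3333.333ms=15/2b +333.333ms=3/4b
9) 3666.667ms=33/4b +333.333ms=3/4b
10) 4000.0ms=9b +333.333ms=3/4b
11) 4333.333ms=39/4b +333.333ms=3/4b
12) 4666.667ms=21/2b +333.333ms=3/4b
13) 5000.0ms=45/4b +333.333ms=3/4b
Σ=12b of 12 (135bpm 3/4) — PASS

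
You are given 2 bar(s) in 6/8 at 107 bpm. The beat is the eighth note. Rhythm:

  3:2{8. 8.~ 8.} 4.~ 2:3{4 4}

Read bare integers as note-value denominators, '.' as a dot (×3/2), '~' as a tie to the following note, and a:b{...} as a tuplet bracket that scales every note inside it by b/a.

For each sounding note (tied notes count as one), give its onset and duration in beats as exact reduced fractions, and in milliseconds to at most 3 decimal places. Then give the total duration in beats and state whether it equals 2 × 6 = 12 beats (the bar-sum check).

1) 0.0ms=0b +560.748ms=1b
2) 560.748ms=1b +1121.495ms=2b
3) 1682.243ms=3b +3364.486ms=6b
4) 5046.729ms=9b +1682.243ms=3b
Σ=12b of 12 (107bpm 6/8) — PASS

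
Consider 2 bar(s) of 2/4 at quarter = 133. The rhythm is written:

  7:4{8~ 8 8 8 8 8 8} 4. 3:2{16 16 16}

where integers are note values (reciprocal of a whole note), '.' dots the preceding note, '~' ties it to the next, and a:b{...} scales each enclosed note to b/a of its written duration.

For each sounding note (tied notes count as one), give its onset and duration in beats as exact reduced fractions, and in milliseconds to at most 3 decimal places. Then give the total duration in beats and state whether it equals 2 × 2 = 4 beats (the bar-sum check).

1) 0.0ms=0b +257.787ms=4/7b
2) 257.787ms=4/7b +128.894ms=2/7b
3) 386.681ms=6/7b +128.894ms=2/7b
4) 515.575ms=8/7b +128.894ms=2/7b
5) 644.468ms=10/7b +128.894ms=2/7b
6) 773.362ms=12/7b +128.894ms=2/7b
7) 902.256ms=2b +676.692ms=3/2b
8) 1578.947ms=7/2b +75.188ms=1/6b
9) 1654.135ms=11/3b +75.188ms=1/6b
10) 1729.323ms=23/6b +75.188ms=1/6b
Σ=4b of 4 (133bpm 2/4) — PASS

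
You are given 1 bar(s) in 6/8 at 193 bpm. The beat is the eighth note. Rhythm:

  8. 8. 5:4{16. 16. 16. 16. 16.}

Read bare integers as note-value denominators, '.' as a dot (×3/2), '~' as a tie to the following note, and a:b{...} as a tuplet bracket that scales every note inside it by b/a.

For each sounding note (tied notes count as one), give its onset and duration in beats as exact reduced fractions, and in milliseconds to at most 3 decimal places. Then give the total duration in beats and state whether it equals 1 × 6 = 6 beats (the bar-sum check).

1) 0.0ms=0b +466.321ms=3/2b
2) 466.321ms=3/2b +466.321ms=3/2b
3) 932.642ms=3b +186.528ms=3/5b
4) 1119.171ms=18/5b +186.528ms=3/5b
5) 1305.699ms=21/5b +186.528ms=3/5b
6) 1492.228ms=24/5b +186.528ms=3/5b
7) 1678.756ms=27/5b +186.528ms=3/5b
Σ=6b of 6 (193bpm 6/8) — PASS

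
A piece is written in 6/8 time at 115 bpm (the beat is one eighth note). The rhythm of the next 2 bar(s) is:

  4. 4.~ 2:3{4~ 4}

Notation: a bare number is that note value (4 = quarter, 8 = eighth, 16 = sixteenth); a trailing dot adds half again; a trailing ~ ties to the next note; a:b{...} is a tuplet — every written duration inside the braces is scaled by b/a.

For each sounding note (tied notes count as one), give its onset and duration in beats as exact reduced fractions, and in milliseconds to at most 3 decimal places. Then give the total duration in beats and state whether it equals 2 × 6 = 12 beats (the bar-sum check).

1) 0.0ms=0b +1565.217ms=3b
2) 1565.217ms=3b +4695.652ms=9b
Σ=12b of 12 (115bpm 6/8) — PASS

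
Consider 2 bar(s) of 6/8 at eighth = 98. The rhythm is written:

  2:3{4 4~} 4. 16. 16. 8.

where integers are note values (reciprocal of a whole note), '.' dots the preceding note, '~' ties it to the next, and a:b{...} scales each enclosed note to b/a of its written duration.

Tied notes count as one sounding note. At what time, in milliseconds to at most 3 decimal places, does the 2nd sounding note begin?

1. 0.0ms @ 0 + 1836.735ms (3)
2. 1836.735ms @ 3 + 3673.469ms (6)
3. 5510.204ms @ 9 + 459.184ms (3/4)
4. 5969.388ms @ 39/4 + 459.184ms (3/4)
5. 6428.571ms @ 21/2 + 918.367ms (3/2)

note 2 onset = 3b = 1836.735ms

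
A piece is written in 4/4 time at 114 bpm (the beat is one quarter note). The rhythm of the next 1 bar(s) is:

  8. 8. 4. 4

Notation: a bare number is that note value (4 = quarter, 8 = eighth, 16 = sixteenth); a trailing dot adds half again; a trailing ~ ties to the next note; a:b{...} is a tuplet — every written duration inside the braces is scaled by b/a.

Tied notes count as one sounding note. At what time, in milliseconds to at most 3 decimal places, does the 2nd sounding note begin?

1. 0.0ms @ 0 + 394.737ms (3/4)
2. 394.737ms @ 3/4 + 394.737ms (3/4)
3. 789.474ms @ 3/2 + 789.474ms (3/2)
4. 1578.947ms @ 3 + 526.316ms (1)

note 2 onset = 3/4b = 394.737ms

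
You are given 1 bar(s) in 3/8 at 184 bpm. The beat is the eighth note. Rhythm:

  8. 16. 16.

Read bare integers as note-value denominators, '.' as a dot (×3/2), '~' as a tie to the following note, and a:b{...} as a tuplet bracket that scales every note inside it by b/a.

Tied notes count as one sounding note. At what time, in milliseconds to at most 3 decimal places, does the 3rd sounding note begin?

note 3 onset = 9/4b = 733.696ms

1. 0.0ms @ 0 + 489.13ms (3/2)
2. 489.13ms @ 3/2 + 244.565ms (3/4)
3. 733.696ms @ 9/4 + 244.565ms (3/4)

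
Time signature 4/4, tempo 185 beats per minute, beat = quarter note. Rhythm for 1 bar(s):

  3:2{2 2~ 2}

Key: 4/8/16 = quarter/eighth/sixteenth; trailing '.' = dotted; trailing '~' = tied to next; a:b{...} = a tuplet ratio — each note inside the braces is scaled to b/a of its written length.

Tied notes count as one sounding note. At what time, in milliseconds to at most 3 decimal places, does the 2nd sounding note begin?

1. 0.0ms @ 0 + 432.432ms (4/3)
2. 432.432ms @ 4/3 + 864.865ms (8/3)

note 2 onset = 4/3b = 432.432ms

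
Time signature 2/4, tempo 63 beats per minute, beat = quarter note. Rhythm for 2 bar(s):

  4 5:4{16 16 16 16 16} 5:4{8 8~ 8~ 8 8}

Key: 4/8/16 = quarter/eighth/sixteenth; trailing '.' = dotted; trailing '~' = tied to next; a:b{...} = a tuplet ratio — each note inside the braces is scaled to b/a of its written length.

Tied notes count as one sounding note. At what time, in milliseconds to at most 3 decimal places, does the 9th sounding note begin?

1. 0.0ms @ 0 + 952.381ms (1)
2. 952.381ms @ 1 + 190.476ms (1/5)
3. 1142.857ms @ 6/5 + 190.476ms (1/5)
4. 1333.333ms @ 7/5 + 190.476ms (1/5)
5. 1523.81ms @ 8/5 + 190.476ms (1/5)
6. 1714.286ms @ 9/5 + 190.476ms (1/5)
7. 1904.762ms @ 2 + 380.952ms (2/5)
8. 2285.714ms @ 12/5 + 1142.857ms (6/5)
9. 3428.571ms @ 18/5 + 380.952ms (2/5)

note 9 onset = 18/5b = 3428.571ms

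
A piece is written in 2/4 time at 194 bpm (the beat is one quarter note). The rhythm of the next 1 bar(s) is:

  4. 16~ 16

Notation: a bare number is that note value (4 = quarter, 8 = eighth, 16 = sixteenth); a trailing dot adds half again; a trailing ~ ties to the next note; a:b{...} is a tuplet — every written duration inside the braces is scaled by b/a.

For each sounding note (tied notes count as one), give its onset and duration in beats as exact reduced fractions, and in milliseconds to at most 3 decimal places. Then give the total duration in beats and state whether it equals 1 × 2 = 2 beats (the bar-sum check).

1) 0.0ms=0b +463.918ms=3/2b
2) 463.918ms=3/2b +154.639ms=1/2b
Σ=2b of 2 (194bpm 2/4) — PASS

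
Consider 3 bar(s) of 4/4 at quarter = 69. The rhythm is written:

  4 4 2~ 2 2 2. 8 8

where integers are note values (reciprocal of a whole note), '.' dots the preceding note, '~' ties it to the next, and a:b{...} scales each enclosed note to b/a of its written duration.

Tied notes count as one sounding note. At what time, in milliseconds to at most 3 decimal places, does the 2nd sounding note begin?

1. 0.0ms @ 0 + 869.565ms (1)
2. 869.565ms @ 1 + 869.565ms (1)
3. 1739.13ms @ 2 + 3478.261ms (4)
4. 5217.391ms @ 6 + 1739.13ms (2)
5. 6956.522ms @ 8 + 2608.696ms (3)
6. 9565.217ms @ 11 + 434.783ms (1/2)
7. 10000.0ms @ 23/2 + 434.783ms (1/2)

note 2 onset = 1b = 869.565ms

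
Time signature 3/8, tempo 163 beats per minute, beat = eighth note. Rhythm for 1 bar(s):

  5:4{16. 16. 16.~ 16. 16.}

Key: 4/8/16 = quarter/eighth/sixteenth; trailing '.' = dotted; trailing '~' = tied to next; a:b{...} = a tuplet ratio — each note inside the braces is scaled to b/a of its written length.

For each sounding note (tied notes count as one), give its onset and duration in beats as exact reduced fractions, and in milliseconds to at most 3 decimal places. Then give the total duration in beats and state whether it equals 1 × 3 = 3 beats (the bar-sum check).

1) 0.0ms=0b +220.859ms=3/5b
2) 220.859ms=3/5b +220.859ms=3/5b
3) 441.718ms=6/5b +441.718ms=6/5b
4) 883.436ms=12/5b +220.859ms=3/5b
Σ=3b of 3 (163bpm 3/8) — PASS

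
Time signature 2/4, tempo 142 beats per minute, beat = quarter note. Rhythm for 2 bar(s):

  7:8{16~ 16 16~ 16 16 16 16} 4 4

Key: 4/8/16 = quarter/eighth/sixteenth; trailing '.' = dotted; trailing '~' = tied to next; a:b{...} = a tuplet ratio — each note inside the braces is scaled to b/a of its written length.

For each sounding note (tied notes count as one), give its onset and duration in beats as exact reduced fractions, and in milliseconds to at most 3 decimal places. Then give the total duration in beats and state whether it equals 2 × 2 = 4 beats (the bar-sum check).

1) 0.0ms=0b +241.449ms=4/7b
2) 241.449ms=4/7b +241.449ms=4/7b
3) 482.897ms=8/7b +120.724ms=2/7b
4) 603.622ms=10/7b +120.724ms=2/7b
5) 724.346ms=12/7b +120.724ms=2/7b
6) 845.07ms=2b +422.535ms=1b
7) 1267.606ms=3b +422.535ms=1b
Σ=4b of 4 (142bpm 2/4) — PASS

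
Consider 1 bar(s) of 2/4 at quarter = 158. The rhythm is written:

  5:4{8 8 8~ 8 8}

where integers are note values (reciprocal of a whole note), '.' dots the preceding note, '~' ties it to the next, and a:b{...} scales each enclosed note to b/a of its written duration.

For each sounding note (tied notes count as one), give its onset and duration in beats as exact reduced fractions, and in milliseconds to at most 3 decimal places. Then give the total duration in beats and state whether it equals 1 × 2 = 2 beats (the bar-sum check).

1) 0.0ms=0b +151.899ms=2/5b
2) 151.899ms=2/5b +151.899ms=2/5b
3) 303.797ms=4/5b +303.797ms=4/5b
4) 607.595ms=8/5b +151.899ms=2/5b
Σ=2b of 2 (158bpm 2/4) — PASS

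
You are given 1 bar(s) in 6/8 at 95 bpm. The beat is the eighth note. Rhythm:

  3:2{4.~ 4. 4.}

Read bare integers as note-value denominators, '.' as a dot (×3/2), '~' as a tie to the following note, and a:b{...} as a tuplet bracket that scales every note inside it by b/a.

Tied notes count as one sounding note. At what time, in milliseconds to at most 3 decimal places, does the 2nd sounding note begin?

1. 0.0ms @ 0 + 2526.316ms (4)
2. 2526.316ms @ 4 + 1263.158ms (2)

note 2 onset = 4b = 2526.316ms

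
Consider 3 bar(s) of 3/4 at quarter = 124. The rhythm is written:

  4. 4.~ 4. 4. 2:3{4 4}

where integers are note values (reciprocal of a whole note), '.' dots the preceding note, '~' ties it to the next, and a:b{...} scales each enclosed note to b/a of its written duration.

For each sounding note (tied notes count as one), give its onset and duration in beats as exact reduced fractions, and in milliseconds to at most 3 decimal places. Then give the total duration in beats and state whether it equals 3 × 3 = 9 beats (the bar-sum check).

1) 0.0ms=0b +725.806ms=3/2b
2) 725.806ms=3/2b +1451.613ms=3b
3) 2177.419ms=9/2b +725.806ms=3/2b
4) 2903.226ms=6b +725.806ms=3/2b
5) 3629.032ms=15/2b +725.806ms=3/2b
Σ=9b of 9 (124bpm 3/4) — PASS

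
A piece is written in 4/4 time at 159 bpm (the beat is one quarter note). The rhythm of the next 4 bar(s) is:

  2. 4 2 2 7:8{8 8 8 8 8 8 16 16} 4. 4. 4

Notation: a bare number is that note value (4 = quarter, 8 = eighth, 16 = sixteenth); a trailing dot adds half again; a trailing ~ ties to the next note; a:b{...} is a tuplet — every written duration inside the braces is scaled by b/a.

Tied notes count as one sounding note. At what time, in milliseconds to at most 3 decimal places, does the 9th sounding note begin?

1. 0.0ms @ 0 + 1132.075ms (3)
2. 1132.075ms @ 3 + 377.358ms (1)
3. 1509.434ms @ 4 + 754.717ms (2)
4. 2264.151ms @ 6 + 754.717ms (2)
5. 3018.868ms @ 8 + 215.633ms (4/7)
6. 3234.501ms @ 60/7 + 215.633ms (4/7)
7. 3450.135ms @ 64/7 + 215.633ms (4/7)
8. 3665.768ms @ 68/7 + 215.633ms (4/7)
9. 3881.402ms @ 72/7 + 215.633ms (4/7)
10. 4097.035ms @ 76/7 + 215.633ms (4/7)
11. 4312.668ms @ 80/7 + 107.817ms (2/7)
12. 4420.485ms @ 82/7 + 107.817ms (2/7)
13. 4528.302ms @ 12 + 566.038ms (3/2)
14. 5094.34ms @ 27/2 + 566.038ms (3/2)
15. 5660.377ms @ 15 + 377.358ms (1)

note 9 onset = 72/7b = 3881.402ms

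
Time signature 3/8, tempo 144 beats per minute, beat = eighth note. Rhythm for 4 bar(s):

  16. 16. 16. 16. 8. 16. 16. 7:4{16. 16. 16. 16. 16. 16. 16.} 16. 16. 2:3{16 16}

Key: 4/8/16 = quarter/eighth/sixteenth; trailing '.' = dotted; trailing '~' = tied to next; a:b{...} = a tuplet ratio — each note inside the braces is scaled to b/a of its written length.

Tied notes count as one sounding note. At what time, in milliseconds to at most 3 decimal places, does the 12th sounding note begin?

1. 0.0ms @ 0 + 312.5ms (3/4)
2. 312.5ms @ 3/4 + 312.5ms (3/4)
3. 625.0ms @ 3/2 + 312.5ms (3/4)
4. 937.5ms @ 9/4 + 312.5ms (3/4)
5. 1250.0ms @ 3 + 625.0ms (3/2)
6. 1875.0ms @ 9/2 + 312.5ms (3/4)
7. 2187.5ms @ 21/4 + 312.5ms (3/4)
8. 2500.0ms @ 6 + 178.571ms (3/7)
9. 2678.571ms @ 45/7 + 178.571ms (3/7)
10. 2857.143ms @ 48/7 + 178.571ms (3/7)
11. 3035.714ms @ 51/7 + 178.571ms (3/7)
12. 3214.286ms @ 54/7 + 178.571ms (3/7)
13. 3392.857ms @ 57/7 + 178.571ms (3/7)
14. 3571.429ms @ 60/7 + 178.571ms (3/7)
15. 3750.0ms @ 9 + 312.5ms (3/4)
16. 4062.5ms @ 39/4 + 312.5ms (3/4)
17. 4375.0ms @ 21/2 + 312.5ms (3/4)
18. 4687.5ms @ 45/4 + 312.5ms (3/4)

note 12 onset = 54/7b = 3214.286ms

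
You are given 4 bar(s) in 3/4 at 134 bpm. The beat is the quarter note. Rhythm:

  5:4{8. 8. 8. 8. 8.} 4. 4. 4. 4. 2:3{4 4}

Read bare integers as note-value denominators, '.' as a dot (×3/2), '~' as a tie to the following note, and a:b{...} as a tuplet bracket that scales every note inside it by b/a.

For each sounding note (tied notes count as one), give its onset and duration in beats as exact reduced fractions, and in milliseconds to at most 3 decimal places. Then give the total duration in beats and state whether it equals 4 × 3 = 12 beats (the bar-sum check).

1) 0.0ms=0b +268.657ms=3/5b
2) 268.657ms=3/5b +268.657ms=3/5b
3) 537.313ms=6/5b +268.657ms=3/5b
4) 805.97ms=9/5b +268.657ms=3/5b
5) 1074.627ms=12/5b +268.657ms=3/5b
6) 1343.284ms=3b +671.642ms=3/2b
7) 2014.925ms=9/2b +671.642ms=3/2b
8) 2686.567ms=6b +671.642ms=3/2b
9) 3358.209ms=15/2b +671.642ms=3/2b
10) 4029.851ms=9b +671.642ms=3/2b
11) 4701.493ms=21/2b +671.642ms=3/2b
Σ=12b of 12 (134bpm 3/4) — PASS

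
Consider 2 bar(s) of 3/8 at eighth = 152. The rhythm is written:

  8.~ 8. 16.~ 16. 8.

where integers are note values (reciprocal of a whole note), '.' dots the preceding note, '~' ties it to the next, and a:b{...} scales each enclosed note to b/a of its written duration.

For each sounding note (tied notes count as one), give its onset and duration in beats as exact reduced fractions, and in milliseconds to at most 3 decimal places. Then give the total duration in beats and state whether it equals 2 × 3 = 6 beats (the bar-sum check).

1) 0.0ms=0b +1184.211ms=3b
2) 1184.211ms=3b +592.105ms=3/2b
3) 1776.316ms=9/2b +592.105ms=3/2b
Σ=6b of 6 (152bpm 3/8) — PASS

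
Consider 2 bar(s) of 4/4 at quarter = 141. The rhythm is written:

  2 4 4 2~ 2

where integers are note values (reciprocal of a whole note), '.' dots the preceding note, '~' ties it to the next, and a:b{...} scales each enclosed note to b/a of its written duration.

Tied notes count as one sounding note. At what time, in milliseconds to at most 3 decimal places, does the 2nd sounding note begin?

note 2 onset = 2b = 851.064ms

1. 0.0ms @ 0 + 851.064ms (2)
2. 851.064ms @ 2 + 425.532ms (1)
3. 1276.596ms @ 3 + 425.532ms (1)
4. 1702.128ms @ 4 + 1702.128ms (4)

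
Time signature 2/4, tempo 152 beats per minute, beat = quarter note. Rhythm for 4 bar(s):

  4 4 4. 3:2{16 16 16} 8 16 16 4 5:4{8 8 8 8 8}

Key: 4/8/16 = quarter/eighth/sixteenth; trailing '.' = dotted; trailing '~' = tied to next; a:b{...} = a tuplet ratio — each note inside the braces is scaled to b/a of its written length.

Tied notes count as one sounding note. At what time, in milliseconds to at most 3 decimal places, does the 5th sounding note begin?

note 5 onset = 11/3b = 1447.368ms

1. 0.0ms @ 0 + 394.737ms (1)
2. 394.737ms @ 1 + 394.737ms (1)
3. 789.474ms @ 2 + 592.105ms (3/2)
4. 1381.579ms @ 7/2 + 65.789ms (1/6)
5. 1447.368ms @ 11/3 + 65.789ms (1/6)
6. 1513.158ms @ 23/6 + 65.789ms (1/6)
7. 1578.947ms @ 4 + 197.368ms (1/2)
8. 1776.316ms @ 9/2 + 98.684ms (1/4)
9. 1875.0ms @ 19/4 + 98.684ms (1/4)
10. 1973.684ms @ 5 + 394.737ms (1)
11. 2368.421ms @ 6 + 157.895ms (2/5)
12. 2526.316ms @ 32/5 + 157.895ms (2/5)
13. 2684.211ms @ 34/5 + 157.895ms (2/5)
14. 2842.105ms @ 36/5 + 157.895ms (2/5)
15. 3000.0ms @ 38/5 + 157.895ms (2/5)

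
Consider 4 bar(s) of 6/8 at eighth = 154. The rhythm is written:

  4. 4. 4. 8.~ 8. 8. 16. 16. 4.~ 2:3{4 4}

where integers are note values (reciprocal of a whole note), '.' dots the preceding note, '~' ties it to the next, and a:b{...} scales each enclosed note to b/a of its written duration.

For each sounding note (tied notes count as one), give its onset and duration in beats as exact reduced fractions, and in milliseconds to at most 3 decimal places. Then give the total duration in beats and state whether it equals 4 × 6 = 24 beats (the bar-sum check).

1) 0.0ms=0b +1168.831ms=3b
2) 1168.831ms=3b +1168.831ms=3b
3) 2337.662ms=6b +1168.831ms=3b
4) 3506.494ms=9b +1168.831ms=3b
5) 4675.325ms=12b +584.416ms=3/2b
6) 5259.74ms=27/2b +292.208ms=3/4b
7) 5551.948ms=57/4b +292.208ms=3/4b
8) 5844.156ms=15b +2337.662ms=6b
9) 8181.818ms=21b +1168.831ms=3b
Σ=24b of 24 (154bpm 6/8) — PASS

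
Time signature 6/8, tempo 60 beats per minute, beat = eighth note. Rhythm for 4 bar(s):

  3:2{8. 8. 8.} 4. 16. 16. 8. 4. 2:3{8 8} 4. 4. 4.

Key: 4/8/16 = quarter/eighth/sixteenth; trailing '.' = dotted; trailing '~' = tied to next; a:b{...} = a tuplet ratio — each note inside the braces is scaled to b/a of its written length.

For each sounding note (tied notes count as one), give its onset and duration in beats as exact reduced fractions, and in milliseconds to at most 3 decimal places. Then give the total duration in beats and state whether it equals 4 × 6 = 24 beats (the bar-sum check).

1) 0.0ms=0b +1000.0ms=1b
2) 1000.0ms=1b +1000.0ms=1b
3) 2000.0ms=2b +1000.0ms=1b
4) 3000.0ms=3b +3000.0ms=3b
5) 6000.0ms=6b +750.0ms=3/4b
6) 6750.0ms=27/4b +750.0ms=3/4b
7) 7500.0ms=15/2b +1500.0ms=3/2b
8) 9000.0ms=9b +3000.0ms=3b
9) 12000.0ms=12b +1500.0ms=3/2b
10) 13500.0ms=27/2b +1500.0ms=3/2b
11) 15000.0ms=15b +3000.0ms=3b
12) 18000.0ms=18b +3000.0ms=3b
13) 21000.0ms=21b +3000.0ms=3b
Σ=24b of 24 (60bpm 6/8) — PASS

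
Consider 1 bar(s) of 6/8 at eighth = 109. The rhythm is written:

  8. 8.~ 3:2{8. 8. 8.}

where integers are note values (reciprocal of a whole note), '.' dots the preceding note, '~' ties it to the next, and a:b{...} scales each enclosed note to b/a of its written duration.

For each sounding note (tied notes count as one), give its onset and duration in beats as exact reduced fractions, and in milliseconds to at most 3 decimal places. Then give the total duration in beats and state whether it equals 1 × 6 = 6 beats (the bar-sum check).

1) 0.0ms=0b +825.688ms=3/2b
2) 825.688ms=3/2b +1376.147ms=5/2b
3) 2201.835ms=4b +550.459ms=1b
4) 2752.294ms=5b +550.459ms=1b
Σ=6b of 6 (109bpm 6/8) — PASS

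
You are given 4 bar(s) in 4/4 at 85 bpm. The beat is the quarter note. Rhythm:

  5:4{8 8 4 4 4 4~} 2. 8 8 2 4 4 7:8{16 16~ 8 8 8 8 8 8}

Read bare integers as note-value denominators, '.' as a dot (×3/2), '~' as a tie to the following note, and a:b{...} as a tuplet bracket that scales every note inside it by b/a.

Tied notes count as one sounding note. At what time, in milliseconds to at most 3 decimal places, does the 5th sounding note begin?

note 5 onset = 12/5b = 1694.118ms

1. 0.0ms @ 0 + 282.353ms (2/5)
2. 282.353ms @ 2/5 + 282.353ms (2/5)
3. 564.706ms @ 4/5 + 564.706ms (4/5)
4. 1129.412ms @ 8/5 + 564.706ms (4/5)
5. 1694.118ms @ 12/5 + 564.706ms (4/5)
6. 2258.824ms @ 16/5 + 2682.353ms (19/5)
7. 4941.176ms @ 7 + 352.941ms (1/2)
8. 5294.118ms @ 15/2 + 352.941ms (1/2)
9. 5647.059ms @ 8 + 1411.765ms (2)
10. 7058.824ms @ 10 + 705.882ms (1)
11. 7764.706ms @ 11 + 705.882ms (1)
12. 8470.588ms @ 12 + 201.681ms (2/7)
13. 8672.269ms @ 86/7 + 605.042ms (6/7)
14. 9277.311ms @ 92/7 + 403.361ms (4/7)
15. 9680.672ms @ 96/7 + 403.361ms (4/7)
16. 10084.034ms @ 100/7 + 403.361ms (4/7)
17. 10487.395ms @ 104/7 + 403.361ms (4/7)
18. 10890.756ms @ 108/7 + 403.361ms (4/7)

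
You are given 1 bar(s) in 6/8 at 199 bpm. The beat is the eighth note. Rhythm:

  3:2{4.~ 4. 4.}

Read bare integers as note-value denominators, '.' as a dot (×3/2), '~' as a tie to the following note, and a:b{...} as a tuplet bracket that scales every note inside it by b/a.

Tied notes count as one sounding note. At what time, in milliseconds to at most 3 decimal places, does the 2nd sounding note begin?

1. 0.0ms @ 0 + 1206.03ms (4)
2. 1206.03ms @ 4 + 603.015ms (2)

note 2 onset = 4b = 1206.03ms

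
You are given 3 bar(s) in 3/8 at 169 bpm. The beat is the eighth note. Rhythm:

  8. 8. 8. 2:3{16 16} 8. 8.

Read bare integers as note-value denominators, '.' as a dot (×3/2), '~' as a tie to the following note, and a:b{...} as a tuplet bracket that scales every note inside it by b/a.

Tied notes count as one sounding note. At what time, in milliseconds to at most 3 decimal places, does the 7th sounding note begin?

note 7 onset = 15/2b = 2662.722ms

1. 0.0ms @ 0 + 532.544ms (3/2)
2. 532.544ms @ 3/2 + 532.544ms (3/2)
3. 1065.089ms @ 3 + 532.544ms (3/2)
4. 1597.633ms @ 9/2 + 266.272ms (3/4)
5. 1863.905ms @ 21/4 + 266.272ms (3/4)
6. 2130.178ms @ 6 + 532.544ms (3/2)
7. 2662.722ms @ 15/2 + 532.544ms (3/2)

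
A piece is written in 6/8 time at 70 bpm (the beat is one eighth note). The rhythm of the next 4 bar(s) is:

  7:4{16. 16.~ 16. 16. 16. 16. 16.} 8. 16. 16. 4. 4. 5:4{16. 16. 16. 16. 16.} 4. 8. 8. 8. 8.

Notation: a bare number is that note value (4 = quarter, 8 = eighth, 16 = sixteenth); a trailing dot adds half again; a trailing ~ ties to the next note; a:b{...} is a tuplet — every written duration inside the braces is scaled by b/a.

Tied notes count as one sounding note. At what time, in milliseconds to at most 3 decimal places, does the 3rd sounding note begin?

note 3 onset = 9/7b = 1102.041ms

1. 0.0ms @ 0 + 367.347ms (3/7)
2. 367.347ms @ 3/7 + 734.694ms (6/7)
3. 1102.041ms @ 9/7 + 367.347ms (3/7)
4. 1469.388ms @ 12/7 + 367.347ms (3/7)
5. 1836.735ms @ 15/7 + 367.347ms (3/7)
6. 2204.082ms @ 18/7 + 367.347ms (3/7)
7. 2571.429ms @ 3 + 1285.714ms (3/2)
8. 3857.143ms @ 9/2 + 642.857ms (3/4)
9. 4500.0ms @ 21/4 + 642.857ms (3/4)
10. 5142.857ms @ 6 + 2571.429ms (3)
11. 7714.286ms @ 9 + 2571.429ms (3)
12. 10285.714ms @ 12 + 514.286ms (3/5)
13. 10800.0ms @ 63/5 + 514.286ms (3/5)
14. 11314.286ms @ 66/5 + 514.286ms (3/5)
15. 11828.571ms @ 69/5 + 514.286ms (3/5)
16. 12342.857ms @ 72/5 + 514.286ms (3/5)
17. 12857.143ms @ 15 + 2571.429ms (3)
18. 15428.571ms @ 18 + 1285.714ms (3/2)
19. 16714.286ms @ 39/2 + 1285.714ms (3/2)
20. 18000.0ms @ 21 + 1285.714ms (3/2)
21. 19285.714ms @ 45/2 + 1285.714ms (3/2)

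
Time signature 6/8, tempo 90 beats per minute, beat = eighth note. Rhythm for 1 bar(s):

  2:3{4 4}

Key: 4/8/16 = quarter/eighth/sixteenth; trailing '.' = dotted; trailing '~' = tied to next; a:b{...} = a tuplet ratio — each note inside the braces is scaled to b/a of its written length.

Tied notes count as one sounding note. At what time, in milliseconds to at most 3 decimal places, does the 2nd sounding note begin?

note 2 onset = 3b = 2000.0ms

1. 0.0ms @ 0 + 2000.0ms (3)
2. 2000.0ms @ 3 + 2000.0ms (3)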